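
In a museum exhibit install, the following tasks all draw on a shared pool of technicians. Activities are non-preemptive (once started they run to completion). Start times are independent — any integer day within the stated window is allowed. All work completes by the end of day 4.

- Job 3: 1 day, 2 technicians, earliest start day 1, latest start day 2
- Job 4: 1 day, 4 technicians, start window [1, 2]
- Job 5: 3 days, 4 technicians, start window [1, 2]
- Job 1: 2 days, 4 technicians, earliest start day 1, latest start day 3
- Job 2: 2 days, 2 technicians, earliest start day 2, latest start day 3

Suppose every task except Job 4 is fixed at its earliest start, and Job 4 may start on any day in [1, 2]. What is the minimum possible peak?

Job 4@1: d1:14  d2:10  d3:6  d4:0 → peak 14
Job 4@2: d1:10  d2:14  d3:6  d4:0 → peak 14
Best is Job 4@1, peak 14.

14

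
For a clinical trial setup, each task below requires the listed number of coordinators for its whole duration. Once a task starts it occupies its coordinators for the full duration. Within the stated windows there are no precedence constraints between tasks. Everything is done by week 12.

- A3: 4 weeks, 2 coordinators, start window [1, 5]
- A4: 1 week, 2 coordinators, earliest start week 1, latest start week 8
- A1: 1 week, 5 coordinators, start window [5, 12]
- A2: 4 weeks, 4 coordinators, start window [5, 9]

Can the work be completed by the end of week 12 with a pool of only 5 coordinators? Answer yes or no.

yes

Schedule A3@1, A4@1, A1@5, A2@6: w1:4  w2:2  w3:2  w4:2  w5:5  w6:4  w7:4  w8:4  w9:4  w10:0  w11:0  w12:0 — peak 5 ≤ 5.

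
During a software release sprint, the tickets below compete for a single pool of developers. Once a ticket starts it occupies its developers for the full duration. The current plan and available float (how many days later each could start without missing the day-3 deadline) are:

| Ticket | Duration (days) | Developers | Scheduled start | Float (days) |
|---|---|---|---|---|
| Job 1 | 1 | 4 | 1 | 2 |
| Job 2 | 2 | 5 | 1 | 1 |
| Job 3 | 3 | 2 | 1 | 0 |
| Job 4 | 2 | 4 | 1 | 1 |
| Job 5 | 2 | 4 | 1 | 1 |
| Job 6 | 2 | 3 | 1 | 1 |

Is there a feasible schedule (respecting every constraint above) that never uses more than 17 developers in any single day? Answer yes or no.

no

The minimum achievable peak is 18; 17 < 18, so no feasible schedule stays within the cap.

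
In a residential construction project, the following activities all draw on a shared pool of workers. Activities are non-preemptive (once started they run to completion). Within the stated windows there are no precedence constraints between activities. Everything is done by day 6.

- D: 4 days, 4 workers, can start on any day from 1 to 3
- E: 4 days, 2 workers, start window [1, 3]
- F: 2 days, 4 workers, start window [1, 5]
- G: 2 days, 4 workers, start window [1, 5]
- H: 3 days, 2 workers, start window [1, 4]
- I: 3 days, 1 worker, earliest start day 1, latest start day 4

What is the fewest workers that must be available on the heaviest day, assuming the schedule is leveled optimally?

9

Early-start (D@1, E@1, F@1, G@1, H@1, I@1) gives peak 17: d1:17  d2:17  d3:9  d4:6  d5:0  d6:0.
Shift F→5, G→5.
Schedule D@1, E@1, F@5, G@5, H@1, I@1: d1:9  d2:9  d3:9  d4:6  d5:8  d6:8 — peak 9.
Total worker-days = 49 over 6 days ⇒ peak ≥ ⌈49/6⌉ = 9, so 9 is optimal.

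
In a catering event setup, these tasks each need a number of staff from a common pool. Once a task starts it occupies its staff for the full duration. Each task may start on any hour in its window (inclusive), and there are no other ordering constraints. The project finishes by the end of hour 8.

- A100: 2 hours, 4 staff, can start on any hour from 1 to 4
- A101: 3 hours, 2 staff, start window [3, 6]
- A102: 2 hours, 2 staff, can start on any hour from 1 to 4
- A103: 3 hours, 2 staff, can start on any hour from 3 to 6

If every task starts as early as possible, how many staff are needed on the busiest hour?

Early-start schedule: A100@1, A101@3, A102@1, A103@3.
Load per hour: hour 1: 6, hour 2: 6, hour 3: 4, hour 4: 4, hour 5: 4, hour 6: 0, hour 7: 0, hour 8: 0.
Peak is 6.

6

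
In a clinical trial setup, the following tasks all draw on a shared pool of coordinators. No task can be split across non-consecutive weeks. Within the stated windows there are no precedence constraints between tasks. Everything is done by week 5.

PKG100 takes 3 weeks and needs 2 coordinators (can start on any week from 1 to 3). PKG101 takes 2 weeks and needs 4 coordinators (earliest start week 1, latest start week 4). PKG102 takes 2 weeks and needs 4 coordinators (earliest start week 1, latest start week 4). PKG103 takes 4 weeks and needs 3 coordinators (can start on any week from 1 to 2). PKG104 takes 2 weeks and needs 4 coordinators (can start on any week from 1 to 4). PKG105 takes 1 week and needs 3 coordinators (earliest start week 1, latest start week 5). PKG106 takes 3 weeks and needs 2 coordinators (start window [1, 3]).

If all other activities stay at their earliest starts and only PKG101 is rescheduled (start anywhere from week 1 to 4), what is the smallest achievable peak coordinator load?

18

PKG101@1: w1:22  w2:19  w3:7  w4:3  w5:0 → peak 22
PKG101@2: w1:18  w2:19  w3:11  w4:3  w5:0 → peak 19
PKG101@3: w1:18  w2:15  w3:11  w4:7  w5:0 → peak 18
PKG101@4: w1:18  w2:15  w3:7  w4:7  w5:4 → peak 18
Best is PKG101@3, peak 18.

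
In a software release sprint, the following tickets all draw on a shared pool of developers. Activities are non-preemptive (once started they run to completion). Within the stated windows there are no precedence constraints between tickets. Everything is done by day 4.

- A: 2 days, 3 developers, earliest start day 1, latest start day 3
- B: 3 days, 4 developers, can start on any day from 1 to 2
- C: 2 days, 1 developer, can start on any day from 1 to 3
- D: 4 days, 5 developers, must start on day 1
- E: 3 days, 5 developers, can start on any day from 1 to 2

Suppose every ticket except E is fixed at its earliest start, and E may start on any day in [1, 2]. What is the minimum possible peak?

18

E@1: d1:18  d2:18  d3:14  d4:5 → peak 18
E@2: d1:13  d2:18  d3:14  d4:10 → peak 18
Best is E@1, peak 18.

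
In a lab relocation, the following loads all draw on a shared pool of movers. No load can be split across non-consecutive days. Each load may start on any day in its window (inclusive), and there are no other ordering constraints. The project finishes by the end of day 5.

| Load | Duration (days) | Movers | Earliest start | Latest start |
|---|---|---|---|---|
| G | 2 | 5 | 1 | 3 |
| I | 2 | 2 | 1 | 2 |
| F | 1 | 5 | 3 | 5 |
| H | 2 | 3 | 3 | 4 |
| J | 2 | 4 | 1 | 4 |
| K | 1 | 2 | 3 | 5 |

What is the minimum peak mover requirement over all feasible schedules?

Early-start (G@1, I@1, F@3, H@3, J@1, K@3) gives peak 11: d1:11  d2:11  d3:10  d4:3  d5:0.
Shift H→4, J→4.
Schedule G@1, I@1, F@3, H@4, J@4, K@3: d1:7  d2:7  d3:7  d4:7  d5:7 — peak 7.
Total mover-days = 35 over 5 days ⇒ peak ≥ ⌈35/5⌉ = 7, so 7 is optimal.

7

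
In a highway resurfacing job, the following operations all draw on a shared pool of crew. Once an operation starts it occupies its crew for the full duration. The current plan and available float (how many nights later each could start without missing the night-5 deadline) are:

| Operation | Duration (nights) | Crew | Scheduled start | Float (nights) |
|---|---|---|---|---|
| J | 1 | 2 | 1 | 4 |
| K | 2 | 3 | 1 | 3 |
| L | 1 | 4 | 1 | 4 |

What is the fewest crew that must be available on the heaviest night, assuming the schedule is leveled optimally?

Early-start (J@1, K@1, L@1) gives peak 9: n1:9  n2:3  n3:0  n4:0  n5:0.
Shift K→2, L→4.
Schedule J@1, K@2, L@4: n1:2  n2:3  n3:3  n4:4  n5:0 — peak 4.

4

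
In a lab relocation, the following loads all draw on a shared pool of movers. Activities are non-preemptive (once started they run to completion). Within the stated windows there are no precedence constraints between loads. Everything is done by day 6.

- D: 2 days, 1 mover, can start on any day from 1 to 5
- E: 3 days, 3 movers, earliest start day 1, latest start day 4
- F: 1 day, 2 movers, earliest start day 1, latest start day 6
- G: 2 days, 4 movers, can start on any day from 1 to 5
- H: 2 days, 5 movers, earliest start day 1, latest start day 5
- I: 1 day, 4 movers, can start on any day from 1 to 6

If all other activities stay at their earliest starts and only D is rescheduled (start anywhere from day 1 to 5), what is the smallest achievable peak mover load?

18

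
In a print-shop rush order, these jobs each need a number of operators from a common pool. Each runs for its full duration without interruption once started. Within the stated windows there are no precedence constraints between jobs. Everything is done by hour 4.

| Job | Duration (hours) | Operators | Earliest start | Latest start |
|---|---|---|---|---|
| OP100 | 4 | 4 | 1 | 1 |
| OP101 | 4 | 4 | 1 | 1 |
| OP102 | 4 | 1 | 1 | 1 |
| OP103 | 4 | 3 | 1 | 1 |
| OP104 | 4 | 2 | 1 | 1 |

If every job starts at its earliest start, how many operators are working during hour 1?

14

At early start, hour 1 has: OP100, OP101, OP102, OP103, OP104.
Demand: 4 + 4 + 1 + 3 + 2 = 14.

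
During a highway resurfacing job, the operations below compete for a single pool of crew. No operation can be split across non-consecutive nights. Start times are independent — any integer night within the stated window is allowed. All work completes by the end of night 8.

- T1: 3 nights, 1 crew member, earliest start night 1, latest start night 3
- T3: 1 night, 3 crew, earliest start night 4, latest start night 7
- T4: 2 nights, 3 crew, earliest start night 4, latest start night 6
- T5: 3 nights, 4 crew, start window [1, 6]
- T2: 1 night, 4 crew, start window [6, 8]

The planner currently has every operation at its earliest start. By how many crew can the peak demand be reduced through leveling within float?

1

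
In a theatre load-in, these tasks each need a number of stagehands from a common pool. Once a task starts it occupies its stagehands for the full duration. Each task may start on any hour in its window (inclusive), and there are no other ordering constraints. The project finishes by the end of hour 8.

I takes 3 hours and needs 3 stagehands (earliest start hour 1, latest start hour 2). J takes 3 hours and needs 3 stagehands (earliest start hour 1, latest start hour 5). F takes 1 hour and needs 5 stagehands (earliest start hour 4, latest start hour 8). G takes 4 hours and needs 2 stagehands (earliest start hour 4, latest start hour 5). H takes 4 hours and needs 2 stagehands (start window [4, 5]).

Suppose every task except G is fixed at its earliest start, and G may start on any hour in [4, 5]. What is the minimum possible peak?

7

G@4: h1:6  h2:6  h3:6  h4:9  h5:4  h6:4  h7:4  h8:0 → peak 9
G@5: h1:6  h2:6  h3:6  h4:7  h5:4  h6:4  h7:4  h8:2 → peak 7
Best is G@5, peak 7.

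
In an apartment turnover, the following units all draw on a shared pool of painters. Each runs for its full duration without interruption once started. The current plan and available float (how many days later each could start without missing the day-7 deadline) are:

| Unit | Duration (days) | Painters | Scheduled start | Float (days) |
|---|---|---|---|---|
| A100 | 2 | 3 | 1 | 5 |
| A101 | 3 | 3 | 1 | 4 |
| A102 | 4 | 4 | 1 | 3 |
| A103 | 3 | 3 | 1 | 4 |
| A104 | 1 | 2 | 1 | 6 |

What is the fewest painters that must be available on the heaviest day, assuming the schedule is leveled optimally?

7

Early-start (A100@1, A101@1, A102@1, A103@1, A104@1) gives peak 15: d1:15  d2:13  d3:10  d4:4  d5:0  d6:0  d7:0.
Shift A102→3, A103→4, A104→7.
Schedule A100@1, A101@1, A102@3, A103@4, A104@7: d1:6  d2:6  d3:7  d4:7  d5:7  d6:7  d7:2 — peak 7.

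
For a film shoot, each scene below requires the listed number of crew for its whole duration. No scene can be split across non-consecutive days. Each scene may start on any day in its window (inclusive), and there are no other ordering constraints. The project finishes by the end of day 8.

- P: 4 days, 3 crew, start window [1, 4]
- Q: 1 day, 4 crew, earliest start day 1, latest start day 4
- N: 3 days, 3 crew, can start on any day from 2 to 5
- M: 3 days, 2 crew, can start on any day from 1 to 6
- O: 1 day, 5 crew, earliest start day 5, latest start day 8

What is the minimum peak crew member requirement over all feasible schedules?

Early-start (P@1, Q@1, N@2, M@1, O@5) gives peak 9: d1:9  d2:8  d3:8  d4:6  d5:5  d6:0  d7:0  d8:0.
Shift P→2, M→5, O→8.
Schedule P@2, Q@1, N@2, M@5, O@8: d1:4  d2:6  d3:6  d4:6  d5:5  d6:2  d7:2  d8:5 — peak 6.

6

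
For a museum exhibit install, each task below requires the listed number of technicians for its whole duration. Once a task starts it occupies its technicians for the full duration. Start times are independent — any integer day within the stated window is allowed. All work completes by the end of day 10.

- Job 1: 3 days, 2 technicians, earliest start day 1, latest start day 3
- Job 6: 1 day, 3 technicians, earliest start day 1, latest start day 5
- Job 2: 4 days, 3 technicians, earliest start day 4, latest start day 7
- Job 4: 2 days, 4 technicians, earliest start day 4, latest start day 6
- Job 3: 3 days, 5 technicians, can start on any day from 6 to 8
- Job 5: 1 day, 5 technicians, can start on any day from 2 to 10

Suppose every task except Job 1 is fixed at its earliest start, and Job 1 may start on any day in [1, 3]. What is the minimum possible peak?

Job 1@1: d1:5  d2:7  d3:2  d4:7  d5:7  d6:8  d7:8  d8:5  d9:0  d10:0 → peak 8
Job 1@2: d1:3  d2:7  d3:2  d4:9  d5:7  d6:8  d7:8  d8:5  d9:0  d10:0 → peak 9
Job 1@3: d1:3  d2:5  d3:2  d4:9  d5:9  d6:8  d7:8  d8:5  d9:0  d10:0 → peak 9
Best is Job 1@1, peak 8.

8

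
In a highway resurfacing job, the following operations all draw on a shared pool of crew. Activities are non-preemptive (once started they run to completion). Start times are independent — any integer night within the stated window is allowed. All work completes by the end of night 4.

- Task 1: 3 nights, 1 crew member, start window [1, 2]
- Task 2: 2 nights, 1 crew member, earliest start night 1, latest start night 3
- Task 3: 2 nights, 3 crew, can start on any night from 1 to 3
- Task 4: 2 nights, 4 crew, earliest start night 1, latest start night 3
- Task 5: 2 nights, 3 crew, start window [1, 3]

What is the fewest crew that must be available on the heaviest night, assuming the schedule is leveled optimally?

7

Early-start (Task 1@1, Task 2@1, Task 3@1, Task 4@1, Task 5@1) gives peak 12: n1:12  n2:12  n3:1  n4:0.
Shift Task 3→3, Task 5→3.
Schedule Task 1@1, Task 2@1, Task 3@3, Task 4@1, Task 5@3: n1:6  n2:6  n3:7  n4:6 — peak 7.
Total crew member-nights = 25 over 4 nights ⇒ peak ≥ ⌈25/4⌉ = 7, so 7 is optimal.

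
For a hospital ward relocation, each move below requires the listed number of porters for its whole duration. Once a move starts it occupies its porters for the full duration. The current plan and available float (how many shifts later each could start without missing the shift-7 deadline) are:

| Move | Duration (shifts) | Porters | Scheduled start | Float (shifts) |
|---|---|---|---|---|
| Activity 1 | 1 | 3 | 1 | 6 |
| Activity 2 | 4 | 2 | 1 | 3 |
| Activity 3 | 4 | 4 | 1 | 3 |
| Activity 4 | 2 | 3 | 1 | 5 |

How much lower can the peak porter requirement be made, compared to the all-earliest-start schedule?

6

Early-start peak: s1:12  s2:9  s3:6  s4:6  s5:0  s6:0  s7:0 ⇒ 12.
Leveled (Activity 1@1, Activity 2@1, Activity 3@2, Activity 4@6): s1:5  s2:6  s3:6  s4:6  s5:4  s6:3  s7:3 ⇒ 6.
Reduction 12 − 6 = 6.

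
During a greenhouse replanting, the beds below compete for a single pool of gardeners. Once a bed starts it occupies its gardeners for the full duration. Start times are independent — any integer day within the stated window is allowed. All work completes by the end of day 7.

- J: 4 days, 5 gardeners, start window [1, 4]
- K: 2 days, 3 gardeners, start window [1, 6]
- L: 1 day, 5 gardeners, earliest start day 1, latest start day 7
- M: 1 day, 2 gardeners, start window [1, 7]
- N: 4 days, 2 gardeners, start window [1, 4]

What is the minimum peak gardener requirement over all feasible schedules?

Early-start (J@1, K@1, L@1, M@1, N@1) gives peak 17: d1:17  d2:10  d3:7  d4:7  d5:0  d6:0  d7:0.
Shift K→5, L→7, N→2.
Schedule J@1, K@5, L@7, M@1, N@2: d1:7  d2:7  d3:7  d4:7  d5:5  d6:3  d7:5 — peak 7.

7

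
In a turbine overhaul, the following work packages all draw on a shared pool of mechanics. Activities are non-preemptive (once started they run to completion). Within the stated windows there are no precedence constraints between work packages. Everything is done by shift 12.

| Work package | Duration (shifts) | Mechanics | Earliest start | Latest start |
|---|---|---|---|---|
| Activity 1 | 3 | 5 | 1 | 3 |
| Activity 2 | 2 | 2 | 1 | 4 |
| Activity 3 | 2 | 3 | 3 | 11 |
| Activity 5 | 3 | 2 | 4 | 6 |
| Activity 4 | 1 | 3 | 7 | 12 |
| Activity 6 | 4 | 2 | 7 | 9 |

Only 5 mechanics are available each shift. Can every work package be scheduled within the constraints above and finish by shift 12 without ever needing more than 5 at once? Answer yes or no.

yes

Schedule Activity 1@1, Activity 2@4, Activity 3@4, Activity 5@6, Activity 4@7, Activity 6@8: s1:5  s2:5  s3:5  s4:5  s5:5  s6:2  s7:5  s8:4  s9:2  s10:2  s11:2  s12:0 — peak 5 ≤ 5.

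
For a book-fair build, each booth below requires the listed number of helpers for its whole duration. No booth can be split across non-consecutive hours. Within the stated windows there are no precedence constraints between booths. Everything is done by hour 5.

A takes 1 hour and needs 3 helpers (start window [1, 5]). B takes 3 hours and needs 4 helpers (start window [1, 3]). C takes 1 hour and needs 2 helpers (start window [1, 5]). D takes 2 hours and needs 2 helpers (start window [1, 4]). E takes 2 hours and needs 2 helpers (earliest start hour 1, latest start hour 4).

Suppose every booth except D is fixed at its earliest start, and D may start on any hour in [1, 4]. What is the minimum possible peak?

11

D@1: h1:13  h2:8  h3:4  h4:0  h5:0 → peak 13
D@2: h1:11  h2:8  h3:6  h4:0  h5:0 → peak 11
D@3: h1:11  h2:6  h3:6  h4:2  h5:0 → peak 11
D@4: h1:11  h2:6  h3:4  h4:2  h5:2 → peak 11
Best is D@2, peak 11.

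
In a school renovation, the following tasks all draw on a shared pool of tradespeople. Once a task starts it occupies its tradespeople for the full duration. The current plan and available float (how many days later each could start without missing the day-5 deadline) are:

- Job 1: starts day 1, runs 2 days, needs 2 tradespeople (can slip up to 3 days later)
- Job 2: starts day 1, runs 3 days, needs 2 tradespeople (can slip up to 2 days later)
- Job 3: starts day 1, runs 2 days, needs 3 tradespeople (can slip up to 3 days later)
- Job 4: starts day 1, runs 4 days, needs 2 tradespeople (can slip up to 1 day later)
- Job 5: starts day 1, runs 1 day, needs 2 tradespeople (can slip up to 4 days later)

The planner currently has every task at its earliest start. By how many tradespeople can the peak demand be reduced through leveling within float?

Early-start peak: d1:11  d2:9  d3:4  d4:2  d5:0 ⇒ 11.
Leveled (Job 1@1, Job 2@1, Job 3@4, Job 4@1, Job 5@3): d1:6  d2:6  d3:6  d4:5  d5:3 ⇒ 6.
Reduction 11 − 6 = 5.

5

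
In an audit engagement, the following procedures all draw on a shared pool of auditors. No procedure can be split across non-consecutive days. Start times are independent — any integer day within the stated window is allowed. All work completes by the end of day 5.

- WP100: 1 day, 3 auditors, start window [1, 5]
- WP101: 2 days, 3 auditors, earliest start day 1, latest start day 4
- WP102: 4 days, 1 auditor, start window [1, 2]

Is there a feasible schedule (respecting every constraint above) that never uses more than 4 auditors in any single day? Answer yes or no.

yes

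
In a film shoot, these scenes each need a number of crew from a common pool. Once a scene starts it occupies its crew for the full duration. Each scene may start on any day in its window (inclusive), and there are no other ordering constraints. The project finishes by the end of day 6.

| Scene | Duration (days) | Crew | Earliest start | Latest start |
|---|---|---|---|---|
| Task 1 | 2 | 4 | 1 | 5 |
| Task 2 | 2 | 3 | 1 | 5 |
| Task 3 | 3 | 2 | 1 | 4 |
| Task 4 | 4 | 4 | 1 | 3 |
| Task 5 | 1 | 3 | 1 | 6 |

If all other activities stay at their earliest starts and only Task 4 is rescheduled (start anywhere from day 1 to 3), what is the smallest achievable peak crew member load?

12

Task 4@1: d1:16  d2:13  d3:6  d4:4  d5:0  d6:0 → peak 16
Task 4@2: d1:12  d2:13  d3:6  d4:4  d5:4  d6:0 → peak 13
Task 4@3: d1:12  d2:9  d3:6  d4:4  d5:4  d6:4 → peak 12
Best is Task 4@3, peak 12.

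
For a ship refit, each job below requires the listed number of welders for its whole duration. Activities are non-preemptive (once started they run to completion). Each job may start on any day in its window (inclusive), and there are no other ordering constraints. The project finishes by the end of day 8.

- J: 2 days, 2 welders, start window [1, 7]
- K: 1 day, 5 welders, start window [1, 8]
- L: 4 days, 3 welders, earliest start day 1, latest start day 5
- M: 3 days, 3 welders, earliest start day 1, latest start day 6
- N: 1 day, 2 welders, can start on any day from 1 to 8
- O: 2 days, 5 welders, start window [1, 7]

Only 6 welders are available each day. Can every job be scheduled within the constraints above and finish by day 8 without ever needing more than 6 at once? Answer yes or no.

yes

Schedule J@1, K@6, L@1, M@3, N@5, O@7: d1:5  d2:5  d3:6  d4:6  d5:5  d6:5  d7:5  d8:5 — peak 6 ≤ 6.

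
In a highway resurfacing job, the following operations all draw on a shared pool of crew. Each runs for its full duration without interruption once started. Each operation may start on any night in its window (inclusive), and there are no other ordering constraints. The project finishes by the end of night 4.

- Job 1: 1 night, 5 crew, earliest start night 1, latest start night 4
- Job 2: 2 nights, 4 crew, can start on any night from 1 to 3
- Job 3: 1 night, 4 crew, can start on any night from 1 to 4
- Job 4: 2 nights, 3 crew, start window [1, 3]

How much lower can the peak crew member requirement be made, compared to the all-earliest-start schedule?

Early-start peak: n1:16  n2:7  n3:0  n4:0 ⇒ 16.
Leveled (Job 1@1, Job 2@2, Job 3@4, Job 4@2): n1:5  n2:7  n3:7  n4:4 ⇒ 7.
Reduction 16 − 7 = 9.

9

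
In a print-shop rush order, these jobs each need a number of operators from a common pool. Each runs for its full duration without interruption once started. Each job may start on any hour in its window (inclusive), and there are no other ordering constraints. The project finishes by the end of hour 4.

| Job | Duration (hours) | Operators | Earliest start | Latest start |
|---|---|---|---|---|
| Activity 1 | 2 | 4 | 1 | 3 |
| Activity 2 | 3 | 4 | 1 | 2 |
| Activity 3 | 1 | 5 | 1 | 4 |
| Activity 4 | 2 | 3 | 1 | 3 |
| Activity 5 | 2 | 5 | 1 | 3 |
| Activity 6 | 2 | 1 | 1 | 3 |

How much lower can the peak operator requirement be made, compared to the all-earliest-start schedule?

Early-start peak: h1:22  h2:17  h3:4  h4:0 ⇒ 22.
Leveled (Activity 1@1, Activity 2@1, Activity 3@4, Activity 4@1, Activity 5@3, Activity 6@3): h1:11  h2:11  h3:10  h4:11 ⇒ 11.
Reduction 22 − 11 = 11.

11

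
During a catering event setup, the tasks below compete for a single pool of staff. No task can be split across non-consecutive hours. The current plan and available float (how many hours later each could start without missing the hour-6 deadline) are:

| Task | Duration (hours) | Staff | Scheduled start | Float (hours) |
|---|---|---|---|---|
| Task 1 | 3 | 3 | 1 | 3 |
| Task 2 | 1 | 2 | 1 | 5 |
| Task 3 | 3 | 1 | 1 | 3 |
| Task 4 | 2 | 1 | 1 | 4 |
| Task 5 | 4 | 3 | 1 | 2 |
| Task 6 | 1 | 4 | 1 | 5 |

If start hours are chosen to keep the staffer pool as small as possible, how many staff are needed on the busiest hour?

Early-start (Task 1@1, Task 2@1, Task 3@1, Task 4@1, Task 5@1, Task 6@1) gives peak 14: h1:14  h2:8  h3:7  h4:3  h5:0  h6:0.
Shift Task 3→4, Task 4→4, Task 5→2, Task 6→6.
Schedule Task 1@1, Task 2@1, Task 3@4, Task 4@4, Task 5@2, Task 6@6: h1:5  h2:6  h3:6  h4:5  h5:5  h6:5 — peak 6.
Total staffer-hours = 32 over 6 hours ⇒ peak ≥ ⌈32/6⌉ = 6, so 6 is optimal.

6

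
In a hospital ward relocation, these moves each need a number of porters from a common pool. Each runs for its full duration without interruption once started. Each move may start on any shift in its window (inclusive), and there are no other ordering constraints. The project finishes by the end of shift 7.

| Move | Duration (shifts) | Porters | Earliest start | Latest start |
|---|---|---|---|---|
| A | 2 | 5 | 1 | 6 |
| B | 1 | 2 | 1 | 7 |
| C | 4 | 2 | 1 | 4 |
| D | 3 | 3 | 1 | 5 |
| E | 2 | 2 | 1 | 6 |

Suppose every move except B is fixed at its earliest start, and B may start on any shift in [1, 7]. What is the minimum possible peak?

12

B@1: s1:14  s2:12  s3:5  s4:2  s5:0  s6:0  s7:0 → peak 14
B@2: s1:12  s2:14  s3:5  s4:2  s5:0  s6:0  s7:0 → peak 14
B@3: s1:12  s2:12  s3:7  s4:2  s5:0  s6:0  s7:0 → peak 12
B@4: s1:12  s2:12  s3:5  s4:4  s5:0  s6:0  s7:0 → peak 12
B@5: s1:12  s2:12  s3:5  s4:2  s5:2  s6:0  s7:0 → peak 12
B@6: s1:12  s2:12  s3:5  s4:2  s5:0  s6:2  s7:0 → peak 12
B@7: s1:12  s2:12  s3:5  s4:2  s5:0  s6:0  s7:2 → peak 12
Best is B@3, peak 12.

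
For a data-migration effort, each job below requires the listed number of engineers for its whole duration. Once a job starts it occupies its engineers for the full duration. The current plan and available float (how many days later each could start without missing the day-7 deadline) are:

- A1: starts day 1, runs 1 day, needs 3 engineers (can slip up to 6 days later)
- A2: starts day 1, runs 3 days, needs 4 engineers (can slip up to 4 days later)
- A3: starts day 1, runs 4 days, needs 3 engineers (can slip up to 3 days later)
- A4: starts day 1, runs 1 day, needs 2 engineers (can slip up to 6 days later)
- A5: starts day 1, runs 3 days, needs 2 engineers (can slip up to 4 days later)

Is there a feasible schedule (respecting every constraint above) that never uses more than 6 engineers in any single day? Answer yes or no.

Schedule A1@1, A2@5, A3@1, A4@2, A5@3: d1:6  d2:5  d3:5  d4:5  d5:6  d6:4  d7:4 — peak 6 ≤ 6.

yes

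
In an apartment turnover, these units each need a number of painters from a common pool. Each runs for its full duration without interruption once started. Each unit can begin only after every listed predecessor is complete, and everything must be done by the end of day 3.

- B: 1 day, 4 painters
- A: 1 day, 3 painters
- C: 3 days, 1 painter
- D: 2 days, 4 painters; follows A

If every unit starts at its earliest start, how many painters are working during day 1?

At early start, day 1 has: B, A, C.
Demand: 4 + 3 + 1 = 8.

8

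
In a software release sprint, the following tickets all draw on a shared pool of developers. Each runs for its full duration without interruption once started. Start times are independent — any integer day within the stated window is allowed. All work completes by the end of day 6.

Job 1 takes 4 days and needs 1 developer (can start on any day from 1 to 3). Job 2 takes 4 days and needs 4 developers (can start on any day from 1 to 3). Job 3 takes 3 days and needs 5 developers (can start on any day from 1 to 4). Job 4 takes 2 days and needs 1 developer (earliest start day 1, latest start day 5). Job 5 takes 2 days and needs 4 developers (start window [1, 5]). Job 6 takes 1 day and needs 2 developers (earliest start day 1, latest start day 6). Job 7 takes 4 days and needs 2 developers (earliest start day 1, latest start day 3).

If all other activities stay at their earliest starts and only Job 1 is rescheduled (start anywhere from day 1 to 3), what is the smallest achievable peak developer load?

Job 1@1: d1:19  d2:17  d3:12  d4:7  d5:0  d6:0 → peak 19
Job 1@2: d1:18  d2:17  d3:12  d4:7  d5:1  d6:0 → peak 18
Job 1@3: d1:18  d2:16  d3:12  d4:7  d5:1  d6:1 → peak 18
Best is Job 1@2, peak 18.

18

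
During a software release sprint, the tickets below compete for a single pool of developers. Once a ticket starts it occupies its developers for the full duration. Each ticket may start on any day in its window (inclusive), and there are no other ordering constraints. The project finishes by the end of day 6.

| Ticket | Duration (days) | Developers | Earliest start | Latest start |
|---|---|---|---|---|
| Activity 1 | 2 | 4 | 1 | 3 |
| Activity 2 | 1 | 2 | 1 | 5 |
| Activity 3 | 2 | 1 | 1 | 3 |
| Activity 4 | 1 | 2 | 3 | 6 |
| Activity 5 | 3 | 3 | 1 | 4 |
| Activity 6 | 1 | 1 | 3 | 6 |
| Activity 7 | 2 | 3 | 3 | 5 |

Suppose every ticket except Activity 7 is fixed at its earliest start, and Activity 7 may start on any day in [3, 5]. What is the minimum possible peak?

Activity 7@3: d1:10  d2:8  d3:9  d4:3  d5:0  d6:0 → peak 10
Activity 7@4: d1:10  d2:8  d3:6  d4:3  d5:3  d6:0 → peak 10
Activity 7@5: d1:10  d2:8  d3:6  d4:0  d5:3  d6:3 → peak 10
Best is Activity 7@3, peak 10.

10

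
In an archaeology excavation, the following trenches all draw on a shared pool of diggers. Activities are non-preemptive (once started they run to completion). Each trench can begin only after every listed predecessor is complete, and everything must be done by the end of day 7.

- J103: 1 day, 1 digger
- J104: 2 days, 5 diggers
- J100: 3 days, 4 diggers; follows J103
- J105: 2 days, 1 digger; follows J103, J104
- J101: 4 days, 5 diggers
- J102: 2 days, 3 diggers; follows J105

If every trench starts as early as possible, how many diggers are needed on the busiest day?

14

Early-start schedule: J103@1, J104@1, J100@2, J105@3, J101@1, J102@5.
Load per day: day 1: 11, day 2: 14, day 3: 10, day 4: 10, day 5: 3, day 6: 3, day 7: 0.
Peak is 14.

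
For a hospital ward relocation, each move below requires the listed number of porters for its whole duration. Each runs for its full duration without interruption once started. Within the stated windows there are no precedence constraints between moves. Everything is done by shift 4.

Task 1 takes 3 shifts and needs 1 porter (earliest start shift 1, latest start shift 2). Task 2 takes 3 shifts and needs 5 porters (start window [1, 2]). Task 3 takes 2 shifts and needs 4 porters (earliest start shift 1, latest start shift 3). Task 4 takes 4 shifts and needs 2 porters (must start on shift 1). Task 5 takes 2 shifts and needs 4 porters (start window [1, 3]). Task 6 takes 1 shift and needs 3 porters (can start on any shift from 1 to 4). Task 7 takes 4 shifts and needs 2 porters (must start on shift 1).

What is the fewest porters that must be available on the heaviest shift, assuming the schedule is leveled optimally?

Early-start (Task 1@1, Task 2@1, Task 3@1, Task 4@1, Task 5@1, Task 6@1, Task 7@1) gives peak 21: s1:21  s2:18  s3:10  s4:4.
Shift Task 5→3, Task 6→4.
Schedule Task 1@1, Task 2@1, Task 3@1, Task 4@1, Task 5@3, Task 6@4, Task 7@1: s1:14  s2:14  s3:14  s4:11 — peak 14.
Total porter-shifts = 53 over 4 shifts ⇒ peak ≥ ⌈53/4⌉ = 14, so 14 is optimal.

14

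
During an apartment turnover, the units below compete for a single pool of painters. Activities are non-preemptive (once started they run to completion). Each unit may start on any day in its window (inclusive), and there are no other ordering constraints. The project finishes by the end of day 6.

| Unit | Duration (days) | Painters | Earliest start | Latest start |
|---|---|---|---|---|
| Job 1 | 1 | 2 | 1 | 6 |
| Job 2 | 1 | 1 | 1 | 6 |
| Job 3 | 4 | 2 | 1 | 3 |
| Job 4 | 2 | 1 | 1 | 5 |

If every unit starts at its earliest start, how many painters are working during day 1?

6

At early start, day 1 has: Job 1, Job 2, Job 3, Job 4.
Demand: 2 + 1 + 2 + 1 = 6.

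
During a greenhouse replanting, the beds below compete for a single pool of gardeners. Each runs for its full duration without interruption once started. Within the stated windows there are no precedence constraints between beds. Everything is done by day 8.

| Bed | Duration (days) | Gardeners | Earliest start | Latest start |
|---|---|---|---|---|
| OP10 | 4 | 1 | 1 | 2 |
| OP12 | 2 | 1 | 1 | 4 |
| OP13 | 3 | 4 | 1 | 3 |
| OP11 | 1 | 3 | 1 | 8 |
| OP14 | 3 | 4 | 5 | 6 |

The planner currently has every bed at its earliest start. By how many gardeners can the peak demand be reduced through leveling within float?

4

Early-start peak: d1:9  d2:6  d3:5  d4:1  d5:4  d6:4  d7:4  d8:0 ⇒ 9.
Leveled (OP10@1, OP12@1, OP13@3, OP11@1, OP14@6): d1:5  d2:2  d3:5  d4:5  d5:4  d6:4  d7:4  d8:4 ⇒ 5.
Reduction 9 − 5 = 4.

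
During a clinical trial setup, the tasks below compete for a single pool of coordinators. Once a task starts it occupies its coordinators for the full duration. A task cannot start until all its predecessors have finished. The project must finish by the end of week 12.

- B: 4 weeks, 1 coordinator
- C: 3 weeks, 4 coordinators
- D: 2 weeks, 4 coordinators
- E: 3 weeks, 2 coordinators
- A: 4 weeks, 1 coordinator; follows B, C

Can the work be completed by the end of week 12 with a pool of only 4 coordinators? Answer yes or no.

no

The minimum achievable peak is 5; 4 < 5, so no feasible schedule stays within the cap.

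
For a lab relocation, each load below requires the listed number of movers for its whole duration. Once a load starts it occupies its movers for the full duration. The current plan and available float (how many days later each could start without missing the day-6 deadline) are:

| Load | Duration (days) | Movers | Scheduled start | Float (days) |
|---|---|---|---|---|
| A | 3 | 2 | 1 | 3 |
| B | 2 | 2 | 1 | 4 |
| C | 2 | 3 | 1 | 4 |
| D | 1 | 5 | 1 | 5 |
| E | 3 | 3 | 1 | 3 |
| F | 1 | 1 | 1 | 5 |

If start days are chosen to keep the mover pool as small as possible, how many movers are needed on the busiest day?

Early-start (A@1, B@1, C@1, D@1, E@1, F@1) gives peak 16: d1:16  d2:10  d3:5  d4:0  d5:0  d6:0.
Shift C→4, D→6, E→3.
Schedule A@1, B@1, C@4, D@6, E@3, F@1: d1:5  d2:4  d3:5  d4:6  d5:6  d6:5 — peak 6.
Total mover-days = 31 over 6 days ⇒ peak ≥ ⌈31/6⌉ = 6, so 6 is optimal.

6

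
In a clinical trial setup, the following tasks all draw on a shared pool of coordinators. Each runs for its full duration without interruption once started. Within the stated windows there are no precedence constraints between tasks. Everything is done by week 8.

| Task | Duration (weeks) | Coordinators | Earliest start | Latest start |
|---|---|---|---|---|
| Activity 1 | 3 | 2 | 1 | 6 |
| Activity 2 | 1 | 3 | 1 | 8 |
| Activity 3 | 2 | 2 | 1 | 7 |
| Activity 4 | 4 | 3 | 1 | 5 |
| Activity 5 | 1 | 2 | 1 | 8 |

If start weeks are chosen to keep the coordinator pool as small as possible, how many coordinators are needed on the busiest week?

Early-start (Activity 1@1, Activity 2@1, Activity 3@1, Activity 4@1, Activity 5@1) gives peak 12: w1:12  w2:7  w3:5  w4:3  w5:0  w6:0  w7:0  w8:0.
Shift Activity 2→4, Activity 4→5, Activity 5→3.
Schedule Activity 1@1, Activity 2@4, Activity 3@1, Activity 4@5, Activity 5@3: w1:4  w2:4  w3:4  w4:3  w5:3  w6:3  w7:3  w8:3 — peak 4.
Total coordinator-weeks = 27 over 8 weeks ⇒ peak ≥ ⌈27/8⌉ = 4, so 4 is optimal.

4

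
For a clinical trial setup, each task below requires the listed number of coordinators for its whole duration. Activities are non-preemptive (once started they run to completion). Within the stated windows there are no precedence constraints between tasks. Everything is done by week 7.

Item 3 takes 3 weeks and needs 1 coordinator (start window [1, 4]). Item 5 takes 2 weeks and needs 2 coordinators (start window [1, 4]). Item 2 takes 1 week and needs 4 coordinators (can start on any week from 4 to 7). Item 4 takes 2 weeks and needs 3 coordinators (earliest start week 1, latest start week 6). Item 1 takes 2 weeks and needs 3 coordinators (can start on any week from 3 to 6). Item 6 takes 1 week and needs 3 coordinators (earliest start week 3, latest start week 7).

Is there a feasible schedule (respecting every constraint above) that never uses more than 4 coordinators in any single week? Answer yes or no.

no

The minimum achievable peak is 5; 4 < 5, so no feasible schedule stays within the cap.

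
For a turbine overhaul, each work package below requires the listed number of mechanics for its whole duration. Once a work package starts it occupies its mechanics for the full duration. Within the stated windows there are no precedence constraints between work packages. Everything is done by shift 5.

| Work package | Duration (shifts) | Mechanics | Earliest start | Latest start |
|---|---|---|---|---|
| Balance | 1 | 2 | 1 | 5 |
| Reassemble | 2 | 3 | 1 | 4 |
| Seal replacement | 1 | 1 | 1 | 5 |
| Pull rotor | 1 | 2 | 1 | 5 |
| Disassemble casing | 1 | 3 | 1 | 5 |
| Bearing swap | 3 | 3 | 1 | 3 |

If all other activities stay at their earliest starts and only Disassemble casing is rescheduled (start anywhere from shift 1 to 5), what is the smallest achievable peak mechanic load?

Disassemble casing@1: s1:14  s2:6  s3:3  s4:0  s5:0 → peak 14
Disassemble casing@2: s1:11  s2:9  s3:3  s4:0  s5:0 → peak 11
Disassemble casing@3: s1:11  s2:6  s3:6  s4:0  s5:0 → peak 11
Disassemble casing@4: s1:11  s2:6  s3:3  s4:3  s5:0 → peak 11
Disassemble casing@5: s1:11  s2:6  s3:3  s4:0  s5:3 → peak 11
Best is Disassemble casing@2, peak 11.

11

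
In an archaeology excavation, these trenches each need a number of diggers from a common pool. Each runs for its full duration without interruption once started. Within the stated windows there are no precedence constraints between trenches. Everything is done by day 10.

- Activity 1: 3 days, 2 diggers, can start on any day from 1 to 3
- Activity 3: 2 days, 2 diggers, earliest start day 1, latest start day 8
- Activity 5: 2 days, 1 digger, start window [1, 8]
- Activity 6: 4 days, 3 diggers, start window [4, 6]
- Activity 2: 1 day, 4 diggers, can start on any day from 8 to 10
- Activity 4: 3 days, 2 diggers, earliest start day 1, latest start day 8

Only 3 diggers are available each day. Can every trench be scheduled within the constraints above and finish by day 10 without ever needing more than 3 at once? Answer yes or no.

no

Total digger-days = 34; over 10 days the average is 34/10 > 3, so some day must exceed 3.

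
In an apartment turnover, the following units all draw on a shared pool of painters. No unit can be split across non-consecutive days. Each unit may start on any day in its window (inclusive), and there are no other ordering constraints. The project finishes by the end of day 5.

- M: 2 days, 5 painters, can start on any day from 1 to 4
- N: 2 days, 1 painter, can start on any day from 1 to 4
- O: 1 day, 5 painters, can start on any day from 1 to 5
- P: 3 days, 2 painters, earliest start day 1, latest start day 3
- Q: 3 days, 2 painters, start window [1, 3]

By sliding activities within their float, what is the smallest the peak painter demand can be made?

7

Early-start (M@1, N@1, O@1, P@1, Q@1) gives peak 15: d1:15  d2:10  d3:4  d4:0  d5:0.
Shift N→3, O→5, Q→3.
Schedule M@1, N@3, O@5, P@1, Q@3: d1:7  d2:7  d3:5  d4:3  d5:7 — peak 7.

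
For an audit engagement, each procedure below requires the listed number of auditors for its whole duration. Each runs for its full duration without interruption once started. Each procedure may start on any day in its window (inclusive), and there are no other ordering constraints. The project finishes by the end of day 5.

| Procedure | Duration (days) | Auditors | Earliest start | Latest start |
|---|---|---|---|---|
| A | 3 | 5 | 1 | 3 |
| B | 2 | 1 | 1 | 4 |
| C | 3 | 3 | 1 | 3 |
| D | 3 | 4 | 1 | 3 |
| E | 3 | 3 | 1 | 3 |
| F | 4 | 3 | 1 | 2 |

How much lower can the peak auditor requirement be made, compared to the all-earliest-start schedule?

Early-start peak: d1:19  d2:19  d3:18  d4:3  d5:0 ⇒ 19.
Leveled (A@1, B@1, C@1, D@1, E@3, F@1): d1:16  d2:16  d3:18  d4:6  d5:3 ⇒ 18.
Reduction 19 − 18 = 1.

1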